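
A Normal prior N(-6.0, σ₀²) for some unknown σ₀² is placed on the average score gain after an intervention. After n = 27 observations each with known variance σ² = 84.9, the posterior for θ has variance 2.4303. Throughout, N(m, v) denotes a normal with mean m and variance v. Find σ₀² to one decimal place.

For the Normal–Normal model with known σ², precisions add: τ_n = τ₀ + n/σ².
So 1/σ₀² = 1/2.4303 − 27/84.9 = 0.411472 − 0.318021 = 0.093451.
Hence σ₀² = 1/0.093451 ≈ 10.7.

σ₀² = 10.7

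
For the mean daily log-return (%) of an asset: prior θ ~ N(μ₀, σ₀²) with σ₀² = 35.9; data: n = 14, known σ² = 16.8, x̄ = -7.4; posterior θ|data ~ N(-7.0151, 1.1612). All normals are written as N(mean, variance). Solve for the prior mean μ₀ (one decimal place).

μ₀ = 4.5

With known observation variance, the Normal–Normal posterior has precision τ_n = τ₀ + n/σ² and mean μ_n = (τ₀μ₀ + (n/σ²)x̄)/τ_n.
Here τ₀ = 1/35.9 = 0.027855 and τ_data = 14/16.8 = 0.833333, so τ_n = 0.861188.
Rearranging for μ₀: μ₀ = (μ_n·τ_n − τ_data·x̄)/τ₀ = (-7.0151·0.861188 − 0.833333·-7.4) / 0.027855 = 0.125344/0.027855 ≈ 4.5.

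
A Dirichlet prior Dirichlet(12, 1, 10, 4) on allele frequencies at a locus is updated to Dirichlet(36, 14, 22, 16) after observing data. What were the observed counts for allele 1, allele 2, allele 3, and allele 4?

counts (24, 13, 12, 12)

For a Dirichlet(α) prior with multinomial counts c, the posterior is Dirichlet(α + c) componentwise.
Counts are posterior − prior componentwise: 36−12=24, 14−1=13, 22−10=12, 16−4=12.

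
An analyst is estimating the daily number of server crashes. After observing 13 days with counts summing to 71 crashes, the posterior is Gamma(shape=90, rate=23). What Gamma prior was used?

Gamma(shape=19, rate=10)

A Gamma(α, β) prior (rate parametrization) on a Poisson rate with n observations summing to S gives posterior Gamma(α+S, β+n).
So α = 90 − 71 = 19 and β = 23 − 13 = 10.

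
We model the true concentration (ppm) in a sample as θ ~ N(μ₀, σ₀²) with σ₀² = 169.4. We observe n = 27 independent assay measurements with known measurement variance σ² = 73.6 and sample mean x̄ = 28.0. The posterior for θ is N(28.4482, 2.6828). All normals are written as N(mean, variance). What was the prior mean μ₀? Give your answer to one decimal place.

μ₀ = 56.3

With known observation variance, the Normal–Normal posterior has precision τ_n = τ₀ + n/σ² and mean μ_n = (τ₀μ₀ + (n/σ²)x̄)/τ_n.
Here τ₀ = 1/169.4 = 0.005903 and τ_data = 27/73.6 = 0.366848, so τ_n = 0.372751.
Rearranging for μ₀: μ₀ = (μ_n·τ_n − τ_data·x̄)/τ₀ = (28.4482·0.372751 − 0.366848·28.0) / 0.005903 = 0.332351/0.005903 ≈ 56.3.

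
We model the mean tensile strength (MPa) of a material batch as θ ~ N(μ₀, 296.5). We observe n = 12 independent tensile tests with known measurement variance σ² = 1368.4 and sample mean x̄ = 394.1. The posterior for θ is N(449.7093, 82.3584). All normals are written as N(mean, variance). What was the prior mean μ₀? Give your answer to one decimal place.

The posterior mean is a precision-weighted average: μ_n = (τ₀μ₀ + τ_data·x̄)/(τ₀+τ_data), with τ₀=1/σ₀² and τ_data=n/σ².
Here τ₀ = 1/296.5 = 0.003373 and τ_data = 12/1368.4 = 0.008769, so τ_n = 0.012142.
Rearranging for μ₀: μ₀ = (μ_n·τ_n − τ_data·x̄)/τ₀ = (449.7093·0.012142 − 0.008769·394.1) / 0.003373 = 2.004507/0.003373 ≈ 594.3.

μ₀ = 594.3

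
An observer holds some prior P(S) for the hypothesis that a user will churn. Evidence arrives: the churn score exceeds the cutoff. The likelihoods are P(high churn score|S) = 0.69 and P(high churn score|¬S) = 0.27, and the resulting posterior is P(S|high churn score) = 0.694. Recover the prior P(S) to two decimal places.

In odds form, posterior odds = prior odds × likelihood ratio, so prior odds = posterior odds ÷ LR.
Posterior odds = 0.694/(1−0.694) = 2.2680. LR = 0.69/0.27 = 2.5556.
Prior odds = 2.2680/2.5556 = 0.8875, so P(S) = 0.8875/(1+0.8875) ≈ 0.47.

P(S) = 0.47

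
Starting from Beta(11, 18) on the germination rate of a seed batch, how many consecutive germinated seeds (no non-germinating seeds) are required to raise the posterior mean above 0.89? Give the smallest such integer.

k = 135

After k germinated seeds and 0 non-germinating seeds the posterior is Beta(11+k, 18), with mean (11+k)/(11+18+k).
Set (11+k)/(29+k) > 0.89 and solve: k > (0.89·29 − 11)/(1 − 0.89) = 134.636.
The smallest integer exceeding 134.636 is 135, and checking k=135: (146)/(164) = 0.8902 > 0.89.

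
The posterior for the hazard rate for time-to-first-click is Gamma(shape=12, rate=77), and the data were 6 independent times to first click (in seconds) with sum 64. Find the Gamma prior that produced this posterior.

Gamma–exponential conjugacy: posterior shape = α + n, posterior rate = β + Σtᵢ.
So α = 12 − 6 = 6 and β = 77 − 64 = 13.

Gamma(shape=6, rate=13)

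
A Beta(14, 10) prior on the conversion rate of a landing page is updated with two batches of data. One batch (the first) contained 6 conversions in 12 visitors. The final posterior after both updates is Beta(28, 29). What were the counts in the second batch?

Sequential conjugate updates are equivalent to a single update on the pooled data, so total successes = posterior α − prior α and total failures = posterior β − prior β.
Total across both batches: 28−14=14 conversions, 29−10=19 bounces.
Subtract the first batch: 14−6=8 conversions and 19−6=13 bounces.

8 conversions and 13 bounces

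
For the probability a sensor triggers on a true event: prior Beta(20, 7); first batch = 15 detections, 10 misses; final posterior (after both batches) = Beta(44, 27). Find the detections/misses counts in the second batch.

Because Beta–binomial updating is additive in the counts, the combined data contributed (α_post−α_prior, β_post−β_prior) successes and failures.
Total across both batches: 44−20=24 detections, 27−7=20 misses.
Subtract the first batch: 24−15=9 detections and 20−10=10 misses.

9 detections and 10 misses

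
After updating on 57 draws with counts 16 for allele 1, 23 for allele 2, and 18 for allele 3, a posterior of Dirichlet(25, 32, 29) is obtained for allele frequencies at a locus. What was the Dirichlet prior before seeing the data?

Dirichlet(9, 9, 11)

For a Dirichlet(α) prior with multinomial counts c, the posterior is Dirichlet(α + c) componentwise.
Subtract each count from the matching posterior parameter: 25−16=9, 32−23=9, 29−18=11.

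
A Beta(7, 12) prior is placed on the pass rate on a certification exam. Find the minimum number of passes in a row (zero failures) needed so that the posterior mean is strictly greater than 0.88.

After k passes and 0 failures the posterior is Beta(7+k, 12), with mean (7+k)/(7+12+k).
Set (7+k)/(19+k) > 0.88 and solve: k > (0.88·19 − 7)/(1 − 0.88) = 81.000.
The smallest integer exceeding 81.000 is 82.

k = 82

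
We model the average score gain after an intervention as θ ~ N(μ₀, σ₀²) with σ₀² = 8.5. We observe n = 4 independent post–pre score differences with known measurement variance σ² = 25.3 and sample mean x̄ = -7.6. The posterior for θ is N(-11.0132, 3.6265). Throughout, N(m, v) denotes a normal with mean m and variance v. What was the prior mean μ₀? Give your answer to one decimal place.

μ₀ = -15.6

With known observation variance, the Normal–Normal posterior has precision τ_n = τ₀ + n/σ² and mean μ_n = (τ₀μ₀ + (n/σ²)x̄)/τ_n.
Here τ₀ = 1/8.5 = 0.117647 and τ_data = 4/25.3 = 0.158103, so τ_n = 0.275750.
Rearranging for μ₀: μ₀ = (μ_n·τ_n − τ_data·x̄)/τ₀ = (-11.0132·0.275750 − 0.158103·-7.6) / 0.117647 = -1.835307/0.117647 ≈ -15.6.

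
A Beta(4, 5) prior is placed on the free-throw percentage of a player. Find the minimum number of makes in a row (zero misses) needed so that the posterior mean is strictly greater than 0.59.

After k makes and 0 misses the posterior is Beta(4+k, 5), with mean (4+k)/(4+5+k).
Set (4+k)/(9+k) > 0.59 and solve: k > (0.59·9 − 4)/(1 − 0.59) = 3.195.
The smallest integer exceeding 3.195 is 4, and checking k=4: (8)/(13) = 0.6154 > 0.59.

k = 4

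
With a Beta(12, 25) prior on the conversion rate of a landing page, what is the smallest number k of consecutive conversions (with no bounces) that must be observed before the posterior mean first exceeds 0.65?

k = 35

After k conversions and 0 bounces the posterior is Beta(12+k, 25), with mean (12+k)/(12+25+k).
Set (12+k)/(37+k) > 0.65 and solve: k > (0.65·37 − 12)/(1 − 0.65) = 34.429.
The smallest integer exceeding 34.429 is 35, and checking k=35: (47)/(72) = 0.6528 > 0.65.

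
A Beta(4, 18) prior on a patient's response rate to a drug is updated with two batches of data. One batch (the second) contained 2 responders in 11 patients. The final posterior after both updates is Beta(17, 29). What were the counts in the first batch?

11 responders and 2 non-responders

Because Beta–binomial updating is additive in the counts, the combined data contributed (α_post−α_prior, β_post−β_prior) successes and failures.
Total across both batches: 17−4=13 responders, 29−18=11 non-responders.
Subtract the second batch: 13−2=11 responders and 11−9=2 non-responders.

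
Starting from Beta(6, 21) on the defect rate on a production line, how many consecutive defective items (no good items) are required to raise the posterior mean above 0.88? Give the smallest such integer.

After k defective items and 0 good items the posterior is Beta(6+k, 21), with mean (6+k)/(6+21+k).
Set (6+k)/(27+k) > 0.88 and solve: k > (0.88·27 − 6)/(1 − 0.88) = 148.000.
The smallest integer exceeding 148.000 is 149.

k = 149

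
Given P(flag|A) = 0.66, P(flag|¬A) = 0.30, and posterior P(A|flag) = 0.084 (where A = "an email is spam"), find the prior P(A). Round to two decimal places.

P(A) = 0.04

In odds form, posterior odds = prior odds × likelihood ratio, so prior odds = posterior odds ÷ LR.
Posterior odds = 0.084/(1−0.084) = 0.0917. LR = 0.66/0.30 = 2.2000.
Prior odds = 0.0917/2.2000 = 0.0417, so P(A) = 0.0417/(1+0.0417) ≈ 0.04.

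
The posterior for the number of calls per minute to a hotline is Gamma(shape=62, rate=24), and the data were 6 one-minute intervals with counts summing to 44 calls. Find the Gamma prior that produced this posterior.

Gamma–Poisson conjugacy: posterior shape = α + Σxᵢ, posterior rate = β + n.
So α = 62 − 44 = 18 and β = 24 − 6 = 18.

Gamma(shape=18, rate=18)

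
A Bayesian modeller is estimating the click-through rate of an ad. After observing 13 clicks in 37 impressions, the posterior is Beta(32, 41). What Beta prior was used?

Beta(19, 17)

Under Beta–binomial conjugacy the posterior parameters are (α+s, β+f).
Subtract the data counts: 32−13=19, 41−24=17.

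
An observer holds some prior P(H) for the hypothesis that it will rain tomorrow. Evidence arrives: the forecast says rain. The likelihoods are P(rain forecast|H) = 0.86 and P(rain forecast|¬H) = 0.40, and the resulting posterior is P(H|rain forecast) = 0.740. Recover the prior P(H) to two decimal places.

In odds form, posterior odds = prior odds × likelihood ratio, so prior odds = posterior odds ÷ LR.
Posterior odds = 0.740/(1−0.740) = 2.8462. LR = 0.86/0.40 = 2.1500.
Prior odds = 2.8462/2.1500 = 1.3238, so P(H) = 1.3238/(1+1.3238) ≈ 0.57.

P(H) = 0.57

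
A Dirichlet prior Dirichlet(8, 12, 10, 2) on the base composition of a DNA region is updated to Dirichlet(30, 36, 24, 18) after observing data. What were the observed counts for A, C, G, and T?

counts (22, 24, 14, 16)

For a Dirichlet(α) prior with multinomial counts c, the posterior is Dirichlet(α + c) componentwise.
Counts are posterior − prior componentwise: 30−8=22, 36−12=24, 24−10=14, 18−2=16.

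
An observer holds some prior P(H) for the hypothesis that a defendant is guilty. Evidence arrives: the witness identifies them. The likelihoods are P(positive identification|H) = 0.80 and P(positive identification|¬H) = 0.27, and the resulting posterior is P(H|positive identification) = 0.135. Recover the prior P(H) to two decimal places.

P(H) = 0.05

Bayes' rule in odds form gives O(H|E) = O(H)·[P(E|H)/P(E|¬H)], hence O(H) = O(H|E)/LR.
Posterior odds = 0.135/(1−0.135) = 0.1561. LR = 0.80/0.27 = 2.9630.
Prior odds = 0.1561/2.9630 = 0.0527, so P(H) = 0.0527/(1+0.0527) ≈ 0.05.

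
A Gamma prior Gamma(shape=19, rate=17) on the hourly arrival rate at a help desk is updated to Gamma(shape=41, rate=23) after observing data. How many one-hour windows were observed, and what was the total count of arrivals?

n = 6 one-hour windows with total 22 arrivals

A Gamma(α, β) prior (rate parametrization) on a Poisson rate with n observations summing to S gives posterior Gamma(α+S, β+n).
Matching: Σxᵢ = 41 − 19 = 22 and n = 23 − 17 = 6.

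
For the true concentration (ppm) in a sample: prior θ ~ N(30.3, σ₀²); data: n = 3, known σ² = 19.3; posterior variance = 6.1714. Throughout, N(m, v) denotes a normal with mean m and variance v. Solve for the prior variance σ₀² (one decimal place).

Posterior precision equals prior precision plus data precision: 1/σ_n² = 1/σ₀² + n/σ².
So 1/σ₀² = 1/6.1714 − 3/19.3 = 0.162038 − 0.155440 = 0.006598.
Hence σ₀² = 1/0.006598 ≈ 151.6.

σ₀² = 151.6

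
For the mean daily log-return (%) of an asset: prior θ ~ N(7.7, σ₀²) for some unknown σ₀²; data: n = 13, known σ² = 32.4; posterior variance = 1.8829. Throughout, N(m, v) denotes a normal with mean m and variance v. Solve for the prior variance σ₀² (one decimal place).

σ₀² = 7.7

Posterior precision equals prior precision plus data precision: 1/σ_n² = 1/σ₀² + n/σ².
So 1/σ₀² = 1/1.8829 − 13/32.4 = 0.531096 − 0.401235 = 0.129861.
Hence σ₀² = 1/0.129861 ≈ 7.7.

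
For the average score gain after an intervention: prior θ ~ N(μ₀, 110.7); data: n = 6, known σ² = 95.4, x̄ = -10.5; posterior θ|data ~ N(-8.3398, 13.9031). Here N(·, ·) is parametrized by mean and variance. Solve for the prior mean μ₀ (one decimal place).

μ₀ = 6.7

With known observation variance, the Normal–Normal posterior has precision τ_n = τ₀ + n/σ² and mean μ_n = (τ₀μ₀ + (n/σ²)x̄)/τ_n.
Here τ₀ = 1/110.7 = 0.009033 and τ_data = 6/95.4 = 0.062893, so τ_n = 0.071926.
Rearranging for μ₀: μ₀ = (μ_n·τ_n − τ_data·x̄)/τ₀ = (-8.3398·0.071926 − 0.062893·-10.5) / 0.009033 = 0.060528/0.009033 ≈ 6.7.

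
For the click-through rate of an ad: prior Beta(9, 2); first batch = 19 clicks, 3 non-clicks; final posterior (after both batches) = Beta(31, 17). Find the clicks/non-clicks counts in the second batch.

3 clicks and 12 non-clicks

Sequential conjugate updates are equivalent to a single update on the pooled data, so total successes = posterior α − prior α and total failures = posterior β − prior β.
Total across both batches: 31−9=22 clicks, 17−2=15 non-clicks.
Subtract the first batch: 22−19=3 clicks and 15−3=12 non-clicks.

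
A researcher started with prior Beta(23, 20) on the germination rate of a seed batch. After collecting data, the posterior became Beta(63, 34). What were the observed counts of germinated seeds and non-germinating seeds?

A Beta(a, b) prior with s successes and f failures in binomial data gives a Beta(a+s, b+f) posterior.
Match parameters: s=63−23=40, f=34−20=14.

40 germinated seeds and 14 non-germinating seeds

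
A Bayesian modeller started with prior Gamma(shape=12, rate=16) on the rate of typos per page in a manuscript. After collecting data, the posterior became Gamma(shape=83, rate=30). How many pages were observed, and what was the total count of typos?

n = 14 pages with total 71 typos

Gamma–Poisson conjugacy: posterior shape = α + Σxᵢ, posterior rate = β + n.
Matching: Σxᵢ = 83 − 12 = 71 and n = 30 − 16 = 14.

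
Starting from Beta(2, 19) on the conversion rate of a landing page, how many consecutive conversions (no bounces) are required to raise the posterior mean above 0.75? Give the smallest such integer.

After k conversions and 0 bounces the posterior is Beta(2+k, 19), with mean (2+k)/(2+19+k).
Set (2+k)/(21+k) > 0.75 and solve: k > (0.75·21 − 2)/(1 − 0.75) = 55.000.
The smallest integer exceeding 55.000 is 56.

k = 56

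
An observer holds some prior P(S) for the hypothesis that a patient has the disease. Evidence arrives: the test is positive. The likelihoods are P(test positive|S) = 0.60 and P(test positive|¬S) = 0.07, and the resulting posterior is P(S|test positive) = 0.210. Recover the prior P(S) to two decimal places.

In odds form, posterior odds = prior odds × likelihood ratio, so prior odds = posterior odds ÷ LR.
Posterior odds = 0.210/(1−0.210) = 0.2658. LR = 0.60/0.07 = 8.5714.
Prior odds = 0.2658/8.5714 = 0.0310, so P(S) = 0.0310/(1+0.0310) ≈ 0.03.

P(S) = 0.03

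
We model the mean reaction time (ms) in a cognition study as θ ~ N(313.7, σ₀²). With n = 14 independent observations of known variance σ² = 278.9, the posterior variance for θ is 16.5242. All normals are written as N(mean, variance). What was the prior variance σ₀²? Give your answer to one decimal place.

σ₀² = 96.9

Posterior precision equals prior precision plus data precision: 1/σ_n² = 1/σ₀² + n/σ².
So 1/σ₀² = 1/16.5242 − 14/278.9 = 0.060517 − 0.050197 = 0.010320.
Hence σ₀² = 1/0.010320 ≈ 96.9.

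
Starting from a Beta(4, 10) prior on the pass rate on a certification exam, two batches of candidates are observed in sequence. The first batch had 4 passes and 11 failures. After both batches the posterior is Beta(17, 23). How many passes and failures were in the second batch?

Because Beta–binomial updating is additive in the counts, the combined data contributed (α_post−α_prior, β_post−β_prior) successes and failures.
Total across both batches: 17−4=13 passes, 23−10=13 failures.
Subtract the first batch: 13−4=9 passes and 13−11=2 failures.

9 passes and 2 failures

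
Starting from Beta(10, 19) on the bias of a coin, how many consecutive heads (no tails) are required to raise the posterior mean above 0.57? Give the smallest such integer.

After k heads and 0 tails the posterior is Beta(10+k, 19), with mean (10+k)/(10+19+k).
Set (10+k)/(29+k) > 0.57 and solve: k > (0.57·29 − 10)/(1 − 0.57) = 15.186.
The smallest integer exceeding 15.186 is 16, and checking k=16: (26)/(45) = 0.5778 > 0.57.

k = 16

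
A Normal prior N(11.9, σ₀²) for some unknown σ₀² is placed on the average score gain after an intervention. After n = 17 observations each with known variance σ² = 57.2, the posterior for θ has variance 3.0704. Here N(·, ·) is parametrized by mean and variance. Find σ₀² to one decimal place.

σ₀² = 35.1

Posterior precision equals prior precision plus data precision: 1/σ_n² = 1/σ₀² + n/σ².
So 1/σ₀² = 1/3.0704 − 17/57.2 = 0.325690 − 0.297203 = 0.028487.
Hence σ₀² = 1/0.028487 ≈ 35.1.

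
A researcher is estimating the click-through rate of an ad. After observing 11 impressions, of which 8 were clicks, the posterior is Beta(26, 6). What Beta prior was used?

Under Beta–binomial conjugacy the posterior parameters are (α+s, β+f).
Subtract the data counts: 26−8=18, 6−3=3.

Beta(18, 3)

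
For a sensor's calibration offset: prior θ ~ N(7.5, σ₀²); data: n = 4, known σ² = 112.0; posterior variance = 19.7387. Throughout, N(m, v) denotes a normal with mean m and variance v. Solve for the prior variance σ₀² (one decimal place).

σ₀² = 66.9

For the Normal–Normal model with known σ², precisions add: τ_n = τ₀ + n/σ².
So 1/σ₀² = 1/19.7387 − 4/112.0 = 0.050662 − 0.035714 = 0.014948.
Hence σ₀² = 1/0.014948 ≈ 66.9.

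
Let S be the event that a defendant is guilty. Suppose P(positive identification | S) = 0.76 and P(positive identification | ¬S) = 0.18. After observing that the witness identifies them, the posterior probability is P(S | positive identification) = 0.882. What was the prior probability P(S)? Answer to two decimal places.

P(S) = 0.64

In odds form, posterior odds = prior odds × likelihood ratio, so prior odds = posterior odds ÷ LR.
Posterior odds = 0.882/(1−0.882) = 7.4746. LR = 0.76/0.18 = 4.2222.
Prior odds = 7.4746/4.2222 = 1.7703, so P(S) = 1.7703/(1+1.7703) ≈ 0.64.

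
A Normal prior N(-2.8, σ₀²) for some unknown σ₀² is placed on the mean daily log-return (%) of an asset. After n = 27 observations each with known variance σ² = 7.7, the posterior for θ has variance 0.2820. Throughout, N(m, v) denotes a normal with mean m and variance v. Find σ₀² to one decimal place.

For the Normal–Normal model with known σ², precisions add: τ_n = τ₀ + n/σ².
So 1/σ₀² = 1/0.2820 − 27/7.7 = 3.546099 − 3.506494 = 0.039605.
Hence σ₀² = 1/0.039605 ≈ 25.2.

σ₀² = 25.2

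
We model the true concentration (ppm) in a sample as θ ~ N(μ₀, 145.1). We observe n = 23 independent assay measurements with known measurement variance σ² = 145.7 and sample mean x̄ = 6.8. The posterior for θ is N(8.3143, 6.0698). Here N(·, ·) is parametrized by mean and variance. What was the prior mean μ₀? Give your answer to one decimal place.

The posterior mean is a precision-weighted average: μ_n = (τ₀μ₀ + τ_data·x̄)/(τ₀+τ_data), with τ₀=1/σ₀² and τ_data=n/σ².
Here τ₀ = 1/145.1 = 0.006892 and τ_data = 23/145.7 = 0.157859, so τ_n = 0.164751.
Rearranging for μ₀: μ₀ = (μ_n·τ_n − τ_data·x̄)/τ₀ = (8.3143·0.164751 − 0.157859·6.8) / 0.006892 = 0.296348/0.006892 ≈ 43.0.

μ₀ = 43.0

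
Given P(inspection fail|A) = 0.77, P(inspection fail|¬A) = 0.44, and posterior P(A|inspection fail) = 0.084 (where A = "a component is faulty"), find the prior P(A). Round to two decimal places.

P(A) = 0.05

In odds form, posterior odds = prior odds × likelihood ratio, so prior odds = posterior odds ÷ LR.
Posterior odds = 0.084/(1−0.084) = 0.0917. LR = 0.77/0.44 = 1.7500.
Prior odds = 0.0917/1.7500 = 0.0524, so P(A) = 0.0524/(1+0.0524) ≈ 0.05.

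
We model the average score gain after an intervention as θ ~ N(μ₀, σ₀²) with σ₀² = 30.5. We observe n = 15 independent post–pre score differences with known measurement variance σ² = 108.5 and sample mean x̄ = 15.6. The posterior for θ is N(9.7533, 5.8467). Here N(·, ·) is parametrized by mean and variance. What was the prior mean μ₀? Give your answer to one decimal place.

μ₀ = -14.9

The posterior mean is a precision-weighted average: μ_n = (τ₀μ₀ + τ_data·x̄)/(τ₀+τ_data), with τ₀=1/σ₀² and τ_data=n/σ².
Here τ₀ = 1/30.5 = 0.032787 and τ_data = 15/108.5 = 0.138249, so τ_n = 0.171036.
Rearranging for μ₀: μ₀ = (μ_n·τ_n − τ_data·x̄)/τ₀ = (9.7533·0.171036 − 0.138249·15.6) / 0.032787 = -0.488519/0.032787 ≈ -14.9.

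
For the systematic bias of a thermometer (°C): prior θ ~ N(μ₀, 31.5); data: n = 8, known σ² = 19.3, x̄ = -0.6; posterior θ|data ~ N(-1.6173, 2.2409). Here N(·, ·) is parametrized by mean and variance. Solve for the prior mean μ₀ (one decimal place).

The posterior mean is a precision-weighted average: μ_n = (τ₀μ₀ + τ_data·x̄)/(τ₀+τ_data), with τ₀=1/σ₀² and τ_data=n/σ².
Here τ₀ = 1/31.5 = 0.031746 and τ_data = 8/19.3 = 0.414508, so τ_n = 0.446254.
Rearranging for μ₀: μ₀ = (μ_n·τ_n − τ_data·x̄)/τ₀ = (-1.6173·0.446254 − 0.414508·-0.6) / 0.031746 = -0.473022/0.031746 ≈ -14.9.

μ₀ = -14.9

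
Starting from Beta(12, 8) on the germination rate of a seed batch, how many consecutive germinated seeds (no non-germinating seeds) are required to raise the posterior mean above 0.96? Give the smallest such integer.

k = 181

After k germinated seeds and 0 non-germinating seeds the posterior is Beta(12+k, 8), with mean (12+k)/(12+8+k).
Set (12+k)/(20+k) > 0.96 and solve: k > (0.96·20 − 12)/(1 − 0.96) = 180.000.
The smallest integer exceeding 180.000 is 181.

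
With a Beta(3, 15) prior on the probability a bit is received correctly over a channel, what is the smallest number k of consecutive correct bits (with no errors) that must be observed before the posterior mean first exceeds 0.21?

k = 1

After k correct bits and 0 errors the posterior is Beta(3+k, 15), with mean (3+k)/(3+15+k).
Set (3+k)/(18+k) > 0.21 and solve: k > (0.21·18 − 3)/(1 − 0.21) = 0.987.
The smallest integer exceeding 0.987 is 1.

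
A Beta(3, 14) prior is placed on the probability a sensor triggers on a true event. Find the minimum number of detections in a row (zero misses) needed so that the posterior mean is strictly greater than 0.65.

k = 24

After k detections and 0 misses the posterior is Beta(3+k, 14), with mean (3+k)/(3+14+k).
Set (3+k)/(17+k) > 0.65 and solve: k > (0.65·17 − 3)/(1 − 0.65) = 23.000.
The smallest integer exceeding 23.000 is 24, and checking k=24: (27)/(41) = 0.6585 > 0.65.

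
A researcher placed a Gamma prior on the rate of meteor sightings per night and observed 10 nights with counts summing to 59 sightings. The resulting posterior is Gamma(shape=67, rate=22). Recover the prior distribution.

Gamma(shape=8, rate=12)

Gamma–Poisson conjugacy: posterior shape = α + Σxᵢ, posterior rate = β + n.
So α = 67 − 59 = 8 and β = 22 − 10 = 12.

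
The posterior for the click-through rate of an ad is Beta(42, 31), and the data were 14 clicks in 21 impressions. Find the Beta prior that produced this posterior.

A Beta(a, b) prior with s successes and f failures in binomial data gives a Beta(a+s, b+f) posterior.
So a = 42 − 14 = 28 and b = 31 − 7 = 24.

Beta(28, 24)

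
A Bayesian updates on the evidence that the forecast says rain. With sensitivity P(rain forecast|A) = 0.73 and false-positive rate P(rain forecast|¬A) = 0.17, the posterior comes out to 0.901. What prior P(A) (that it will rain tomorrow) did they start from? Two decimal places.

P(A) = 0.68

In odds form, posterior odds = prior odds × likelihood ratio, so prior odds = posterior odds ÷ LR.
Posterior odds = 0.901/(1−0.901) = 9.1010. LR = 0.73/0.17 = 4.2941.
Prior odds = 9.1010/4.2941 = 2.1194, so P(A) = 2.1194/(1+2.1194) ≈ 0.68.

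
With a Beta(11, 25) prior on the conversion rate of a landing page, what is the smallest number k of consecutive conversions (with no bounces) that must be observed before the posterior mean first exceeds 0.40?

After k conversions and 0 bounces the posterior is Beta(11+k, 25), with mean (11+k)/(11+25+k).
Set (11+k)/(36+k) > 0.40 and solve: k > (0.40·36 − 11)/(1 − 0.40) = 5.667.
The smallest integer exceeding 5.667 is 6, and checking k=6: (17)/(42) = 0.4048 > 0.40.

k = 6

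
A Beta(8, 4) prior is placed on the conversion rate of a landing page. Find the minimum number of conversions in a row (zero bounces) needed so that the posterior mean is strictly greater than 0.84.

k = 14

After k conversions and 0 bounces the posterior is Beta(8+k, 4), with mean (8+k)/(8+4+k).
Set (8+k)/(12+k) > 0.84 and solve: k > (0.84·12 − 8)/(1 − 0.84) = 13.000.
The smallest integer exceeding 13.000 is 14.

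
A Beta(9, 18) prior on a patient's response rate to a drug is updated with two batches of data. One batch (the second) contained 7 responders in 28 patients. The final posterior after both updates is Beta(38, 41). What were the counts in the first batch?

Sequential conjugate updates are equivalent to a single update on the pooled data, so total successes = posterior α − prior α and total failures = posterior β − prior β.
Total across both batches: 38−9=29 responders, 41−18=23 non-responders.
Subtract the second batch: 29−7=22 responders and 23−21=2 non-responders.

22 responders and 2 non-responders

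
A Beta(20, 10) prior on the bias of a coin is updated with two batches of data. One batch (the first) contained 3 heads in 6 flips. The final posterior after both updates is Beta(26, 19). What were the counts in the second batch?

Because Beta–binomial updating is additive in the counts, the combined data contributed (α_post−α_prior, β_post−β_prior) successes and failures.
Total across both batches: 26−20=6 heads, 19−10=9 tails.
Subtract the first batch: 6−3=3 heads and 9−3=6 tails.

3 heads and 6 tails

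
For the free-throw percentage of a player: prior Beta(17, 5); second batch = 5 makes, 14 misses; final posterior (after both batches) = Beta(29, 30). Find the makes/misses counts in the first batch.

Because Beta–binomial updating is additive in the counts, the combined data contributed (α_post−α_prior, β_post−β_prior) successes and failures.
Total across both batches: 29−17=12 makes, 30−5=25 misses.
Subtract the second batch: 12−5=7 makes and 25−14=11 misses.

7 makes and 11 misses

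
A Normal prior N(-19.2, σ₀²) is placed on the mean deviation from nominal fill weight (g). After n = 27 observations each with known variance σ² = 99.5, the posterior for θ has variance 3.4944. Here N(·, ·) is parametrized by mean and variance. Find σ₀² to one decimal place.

Posterior precision equals prior precision plus data precision: 1/σ_n² = 1/σ₀² + n/σ².
So 1/σ₀² = 1/3.4944 − 27/99.5 = 0.286172 − 0.271357 = 0.014815.
Hence σ₀² = 1/0.014815 ≈ 67.5.

σ₀² = 67.5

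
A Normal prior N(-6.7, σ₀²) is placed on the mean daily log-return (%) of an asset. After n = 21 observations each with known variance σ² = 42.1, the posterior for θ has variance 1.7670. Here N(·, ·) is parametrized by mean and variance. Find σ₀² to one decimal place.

σ₀² = 14.9

Posterior precision equals prior precision plus data precision: 1/σ_n² = 1/σ₀² + n/σ².
So 1/σ₀² = 1/1.7670 − 21/42.1 = 0.565931 − 0.498812 = 0.067119.
Hence σ₀² = 1/0.067119 ≈ 14.9.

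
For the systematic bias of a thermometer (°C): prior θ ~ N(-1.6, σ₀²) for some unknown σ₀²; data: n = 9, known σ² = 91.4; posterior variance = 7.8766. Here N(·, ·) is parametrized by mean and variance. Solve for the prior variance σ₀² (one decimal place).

σ₀² = 35.1

Posterior precision equals prior precision plus data precision: 1/σ_n² = 1/σ₀² + n/σ².
So 1/σ₀² = 1/7.8766 − 9/91.4 = 0.126958 − 0.098468 = 0.028490.
Hence σ₀² = 1/0.028490 ≈ 35.1.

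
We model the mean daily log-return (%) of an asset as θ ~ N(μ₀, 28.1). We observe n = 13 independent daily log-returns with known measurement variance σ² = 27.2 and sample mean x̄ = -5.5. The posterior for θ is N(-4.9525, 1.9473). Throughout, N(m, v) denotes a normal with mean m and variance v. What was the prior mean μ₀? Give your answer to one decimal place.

μ₀ = 2.4

The posterior mean is a precision-weighted average: μ_n = (τ₀μ₀ + τ_data·x̄)/(τ₀+τ_data), with τ₀=1/σ₀² and τ_data=n/σ².
Here τ₀ = 1/28.1 = 0.035587 and τ_data = 13/27.2 = 0.477941, so τ_n = 0.513528.
Rearranging for μ₀: μ₀ = (μ_n·τ_n − τ_data·x̄)/τ₀ = (-4.9525·0.513528 − 0.477941·-5.5) / 0.035587 = 0.085428/0.035587 ≈ 2.4.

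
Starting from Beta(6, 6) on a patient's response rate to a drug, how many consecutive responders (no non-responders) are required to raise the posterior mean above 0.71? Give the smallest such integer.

k = 9

After k responders and 0 non-responders the posterior is Beta(6+k, 6), with mean (6+k)/(6+6+k).
Set (6+k)/(12+k) > 0.71 and solve: k > (0.71·12 − 6)/(1 − 0.71) = 8.690.
The smallest integer exceeding 8.690 is 9.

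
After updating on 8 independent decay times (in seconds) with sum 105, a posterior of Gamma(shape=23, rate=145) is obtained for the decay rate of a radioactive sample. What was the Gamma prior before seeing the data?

For an exponential likelihood with a Gamma(α, β) prior on the rate, n observations with total T give posterior Gamma(α+n, β+T).
So α = 23 − 8 = 15 and β = 145 − 105 = 40.

Gamma(shape=15, rate=40)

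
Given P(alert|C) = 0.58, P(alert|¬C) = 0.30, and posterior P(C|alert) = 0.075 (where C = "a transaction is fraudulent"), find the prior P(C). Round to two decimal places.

P(C) = 0.04

In odds form, posterior odds = prior odds × likelihood ratio, so prior odds = posterior odds ÷ LR.
Posterior odds = 0.075/(1−0.075) = 0.0811. LR = 0.58/0.30 = 1.9333.
Prior odds = 0.0811/1.9333 = 0.0419, so P(C) = 0.0419/(1+0.0419) ≈ 0.04.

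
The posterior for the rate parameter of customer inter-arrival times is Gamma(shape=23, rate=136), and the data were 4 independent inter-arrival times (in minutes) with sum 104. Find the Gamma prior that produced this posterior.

Gamma–exponential conjugacy: posterior shape = α + n, posterior rate = β + Σtᵢ.
So α = 23 − 4 = 19 and β = 136 − 104 = 32.

Gamma(shape=19, rate=32)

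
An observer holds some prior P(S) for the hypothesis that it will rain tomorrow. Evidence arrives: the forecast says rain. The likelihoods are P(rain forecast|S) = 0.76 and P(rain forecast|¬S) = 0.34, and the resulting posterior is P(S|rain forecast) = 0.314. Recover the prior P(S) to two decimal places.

Bayes' rule in odds form gives O(S|E) = O(S)·[P(E|S)/P(E|¬S)], hence O(S) = O(S|E)/LR.
Posterior odds = 0.314/(1−0.314) = 0.4577. LR = 0.76/0.34 = 2.2353.
Prior odds = 0.4577/2.2353 = 0.2048, so P(S) = 0.2048/(1+0.2048) ≈ 0.17.

P(S) = 0.17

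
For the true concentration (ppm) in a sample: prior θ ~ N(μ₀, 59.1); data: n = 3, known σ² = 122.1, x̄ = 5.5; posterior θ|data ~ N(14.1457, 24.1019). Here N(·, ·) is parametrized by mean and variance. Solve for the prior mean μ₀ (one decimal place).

μ₀ = 26.7

The posterior mean is a precision-weighted average: μ_n = (τ₀μ₀ + τ_data·x̄)/(τ₀+τ_data), with τ₀=1/σ₀² and τ_data=n/σ².
Here τ₀ = 1/59.1 = 0.016920 and τ_data = 3/122.1 = 0.024570, so τ_n = 0.041490.
Rearranging for μ₀: μ₀ = (μ_n·τ_n − τ_data·x̄)/τ₀ = (14.1457·0.041490 − 0.024570·5.5) / 0.016920 = 0.451770/0.016920 ≈ 26.7.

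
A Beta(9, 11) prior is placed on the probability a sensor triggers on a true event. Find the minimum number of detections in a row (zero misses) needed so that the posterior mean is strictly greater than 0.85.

After k detections and 0 misses the posterior is Beta(9+k, 11), with mean (9+k)/(9+11+k).
Set (9+k)/(20+k) > 0.85 and solve: k > (0.85·20 − 9)/(1 − 0.85) = 53.333.
The smallest integer exceeding 53.333 is 54, and checking k=54: (63)/(74) = 0.8514 > 0.85.

k = 54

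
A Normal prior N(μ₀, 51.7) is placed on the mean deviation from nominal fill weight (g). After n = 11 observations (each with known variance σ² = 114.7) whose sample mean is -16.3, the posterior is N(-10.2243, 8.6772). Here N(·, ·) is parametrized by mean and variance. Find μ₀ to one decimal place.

With known observation variance, the Normal–Normal posterior has precision τ_n = τ₀ + n/σ² and mean μ_n = (τ₀μ₀ + (n/σ²)x̄)/τ_n.
Here τ₀ = 1/51.7 = 0.019342 and τ_data = 11/114.7 = 0.095902, so τ_n = 0.115244.
Rearranging for μ₀: μ₀ = (μ_n·τ_n − τ_data·x̄)/τ₀ = (-10.2243·0.115244 − 0.095902·-16.3) / 0.019342 = 0.384913/0.019342 ≈ 19.9.

μ₀ = 19.9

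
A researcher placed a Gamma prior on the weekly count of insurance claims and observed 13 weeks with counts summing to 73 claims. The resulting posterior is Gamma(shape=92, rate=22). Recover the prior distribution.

Gamma(shape=19, rate=9)

A Gamma(α, β) prior (rate parametrization) on a Poisson rate with n observations summing to S gives posterior Gamma(α+S, β+n).
So α = 92 − 73 = 19 and β = 22 − 13 = 9.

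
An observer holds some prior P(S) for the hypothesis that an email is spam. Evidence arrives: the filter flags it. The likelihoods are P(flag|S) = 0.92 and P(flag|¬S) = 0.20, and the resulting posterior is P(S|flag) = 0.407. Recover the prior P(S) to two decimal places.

P(S) = 0.13

In odds form, posterior odds = prior odds × likelihood ratio, so prior odds = posterior odds ÷ LR.
Posterior odds = 0.407/(1−0.407) = 0.6863. LR = 0.92/0.20 = 4.6000.
Prior odds = 0.6863/4.6000 = 0.1492, so P(S) = 0.1492/(1+0.1492) ≈ 0.13.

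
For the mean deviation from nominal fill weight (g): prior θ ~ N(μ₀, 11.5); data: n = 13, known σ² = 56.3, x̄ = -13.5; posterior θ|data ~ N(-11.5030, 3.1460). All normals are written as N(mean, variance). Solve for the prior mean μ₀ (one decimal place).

μ₀ = -6.2

The posterior mean is a precision-weighted average: μ_n = (τ₀μ₀ + τ_data·x̄)/(τ₀+τ_data), with τ₀=1/σ₀² and τ_data=n/σ².
Here τ₀ = 1/11.5 = 0.086957 and τ_data = 13/56.3 = 0.230906, so τ_n = 0.317863.
Rearranging for μ₀: μ₀ = (μ_n·τ_n − τ_data·x̄)/τ₀ = (-11.5030·0.317863 − 0.230906·-13.5) / 0.086957 = -0.539147/0.086957 ≈ -6.2.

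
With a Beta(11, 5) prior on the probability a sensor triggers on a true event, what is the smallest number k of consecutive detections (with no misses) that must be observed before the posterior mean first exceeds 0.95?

k = 85

After k detections and 0 misses the posterior is Beta(11+k, 5), with mean (11+k)/(11+5+k).
Set (11+k)/(16+k) > 0.95 and solve: k > (0.95·16 − 11)/(1 − 0.95) = 84.000.
The smallest integer exceeding 84.000 is 85, and checking k=85: (96)/(101) = 0.9505 > 0.95.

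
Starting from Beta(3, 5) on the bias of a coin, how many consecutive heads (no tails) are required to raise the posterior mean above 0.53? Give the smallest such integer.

After k heads and 0 tails the posterior is Beta(3+k, 5), with mean (3+k)/(3+5+k).
Set (3+k)/(8+k) > 0.53 and solve: k > (0.53·8 − 3)/(1 − 0.53) = 2.638.
The smallest integer exceeding 2.638 is 3.

k = 3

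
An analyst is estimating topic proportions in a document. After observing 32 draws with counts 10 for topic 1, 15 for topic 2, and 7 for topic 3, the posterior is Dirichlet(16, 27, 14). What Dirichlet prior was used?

For a Dirichlet(α) prior with multinomial counts c, the posterior is Dirichlet(α + c) componentwise.
Subtract each count from the matching posterior parameter: 16−10=6, 27−15=12, 14−7=7.

Dirichlet(6, 12, 7)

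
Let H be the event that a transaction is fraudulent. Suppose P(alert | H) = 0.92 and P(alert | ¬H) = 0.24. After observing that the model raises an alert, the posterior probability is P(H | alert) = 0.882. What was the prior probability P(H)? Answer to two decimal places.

Bayes' rule in odds form gives O(H|E) = O(H)·[P(E|H)/P(E|¬H)], hence O(H) = O(H|E)/LR.
Posterior odds = 0.882/(1−0.882) = 7.4746. LR = 0.92/0.24 = 3.8333.
Prior odds = 7.4746/3.8333 = 1.9499, so P(H) = 1.9499/(1+1.9499) ≈ 0.66.

P(H) = 0.66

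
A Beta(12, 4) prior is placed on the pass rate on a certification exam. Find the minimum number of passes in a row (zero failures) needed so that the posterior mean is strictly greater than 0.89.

k = 21

After k passes and 0 failures the posterior is Beta(12+k, 4), with mean (12+k)/(12+4+k).
Set (12+k)/(16+k) > 0.89 and solve: k > (0.89·16 − 12)/(1 − 0.89) = 20.364.
The smallest integer exceeding 20.364 is 21, and checking k=21: (33)/(37) = 0.8919 > 0.89.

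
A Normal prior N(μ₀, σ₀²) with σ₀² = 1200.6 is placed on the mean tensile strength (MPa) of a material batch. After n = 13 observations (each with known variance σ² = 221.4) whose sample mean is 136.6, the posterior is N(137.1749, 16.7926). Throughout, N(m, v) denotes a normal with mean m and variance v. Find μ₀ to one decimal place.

With known observation variance, the Normal–Normal posterior has precision τ_n = τ₀ + n/σ² and mean μ_n = (τ₀μ₀ + (n/σ²)x̄)/τ_n.
Here τ₀ = 1/1200.6 = 0.000833 and τ_data = 13/221.4 = 0.058717, so τ_n = 0.059550.
Rearranging for μ₀: μ₀ = (μ_n·τ_n − τ_data·x̄)/τ₀ = (137.1749·0.059550 − 0.058717·136.6) / 0.000833 = 0.148023/0.000833 ≈ 177.7.

μ₀ = 177.7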